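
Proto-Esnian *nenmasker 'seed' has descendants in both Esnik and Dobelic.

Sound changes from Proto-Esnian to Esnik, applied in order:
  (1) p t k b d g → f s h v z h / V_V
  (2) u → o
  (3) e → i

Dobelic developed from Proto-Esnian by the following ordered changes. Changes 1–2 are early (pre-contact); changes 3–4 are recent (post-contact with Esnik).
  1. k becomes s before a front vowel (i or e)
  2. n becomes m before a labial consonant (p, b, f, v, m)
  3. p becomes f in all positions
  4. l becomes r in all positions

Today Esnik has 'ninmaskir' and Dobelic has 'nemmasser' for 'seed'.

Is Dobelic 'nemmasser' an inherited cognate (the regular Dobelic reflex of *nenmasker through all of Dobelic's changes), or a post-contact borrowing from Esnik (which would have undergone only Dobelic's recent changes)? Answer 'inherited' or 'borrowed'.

inherited

If inherited, *nenmasker would pass through all of Dobelic's changes:
Dobelic: *nenmasker
  nenmasker → nenmasser   [palatalisation]
  nenmasser → nemmasser   [nasal place assimilation]
  nemmasser (rule 3 does not apply)
  nemmasser (rule 4 does not apply)
  giving Dobelic nemmasser.
If borrowed from Esnik 'ninmaskir' after the early changes, it would undergo only the recent ones:
  rule 3 (unconditioned shift): no change (ninmaskir)
  rule 4 (unconditioned shift): no change (ninmaskir)
  ⇒ as a loan: ninmaskir
Dobelic 'nemmasser' matches the inherited outcome exactly, so it is an inherited cognate, not a loan.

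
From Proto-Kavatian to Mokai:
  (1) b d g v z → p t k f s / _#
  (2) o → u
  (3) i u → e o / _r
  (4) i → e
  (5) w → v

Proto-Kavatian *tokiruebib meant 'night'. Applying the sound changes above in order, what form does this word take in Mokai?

tukeruebep

Mokai: *tokiruebib
  tokiruebib → tokiruebip   [final devoicing]
  tokiruebip → tukiruebip   [vowel merger]
  tukiruebip → tukeruebip   [pre-rhotic lowering]
  tukeruebip → tukeruebep   [vowel merger]
  tukeruebep (rule 5 does not apply)
  giving Mokai tukeruebep.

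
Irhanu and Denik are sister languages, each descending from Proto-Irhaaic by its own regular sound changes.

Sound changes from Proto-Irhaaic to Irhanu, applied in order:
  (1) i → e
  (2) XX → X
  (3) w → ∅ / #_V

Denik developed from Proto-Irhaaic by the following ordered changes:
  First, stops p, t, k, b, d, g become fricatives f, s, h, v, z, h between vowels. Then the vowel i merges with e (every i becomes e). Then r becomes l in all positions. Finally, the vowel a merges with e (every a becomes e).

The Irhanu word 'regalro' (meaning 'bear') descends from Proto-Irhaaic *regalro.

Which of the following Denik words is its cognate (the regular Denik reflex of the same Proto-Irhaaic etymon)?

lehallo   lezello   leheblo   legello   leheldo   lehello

Denik: *regalro
  regalro → rehalro   [intervocalic lenition]
  rehalro (rule 2 does not apply)
  rehalro → lehallo   [unconditioned shift]
  lehallo → lehello   [vowel merger]
  giving Denik lehello.
The other candidates each miss or misapply at least one Denik change.

lehello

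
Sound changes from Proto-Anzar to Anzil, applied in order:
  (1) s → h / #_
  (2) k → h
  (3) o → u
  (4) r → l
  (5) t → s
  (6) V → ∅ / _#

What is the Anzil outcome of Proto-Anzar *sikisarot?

Anzil: *sikisarot
  sikisarot → hikisarot   [debuccalisation]
  hikisarot → hihisarot   [unconditioned shift]
  hihisarot → hihisarut   [vowel merger]
  hihisarut → hihisalut   [unconditioned shift]
  hihisalut → hihisalus   [unconditioned shift]
  hihisalus (rule 6 does not apply)
  giving Anzil hihisalus.

hihisalus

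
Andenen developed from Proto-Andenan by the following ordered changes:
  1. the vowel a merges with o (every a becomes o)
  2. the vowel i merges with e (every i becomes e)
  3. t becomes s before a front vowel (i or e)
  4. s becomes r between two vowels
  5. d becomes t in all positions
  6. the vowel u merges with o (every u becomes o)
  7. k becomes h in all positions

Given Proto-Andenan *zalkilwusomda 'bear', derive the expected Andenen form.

zolhelworomto

Andenen: *zalkilwusomda > zolkilwusomdo > zolkelwusomdo > zolkelwuromdo > zolkelwuromto > zolkelworomto > zolhelworomto  (by vowel merger, vowel merger, rhotacism, unconditioned shift, vowel merger, unconditioned shift)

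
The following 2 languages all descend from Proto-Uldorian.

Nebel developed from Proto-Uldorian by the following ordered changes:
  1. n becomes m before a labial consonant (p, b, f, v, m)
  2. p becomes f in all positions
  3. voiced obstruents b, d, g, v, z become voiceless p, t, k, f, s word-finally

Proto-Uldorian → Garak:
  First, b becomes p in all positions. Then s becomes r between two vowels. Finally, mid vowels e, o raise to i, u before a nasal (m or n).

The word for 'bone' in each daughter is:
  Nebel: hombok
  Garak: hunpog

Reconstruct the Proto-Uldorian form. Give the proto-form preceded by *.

Position 6: Nebel has k, Garak has g. Garak preserves g here (none of its changes turn any other segment into g), so the proto-segment is *g.
Position 4: Nebel has b, Garak has p. Nebel preserves b here (none of its changes turn any other segment into b), so the proto-segment is *b.
Position 2: Nebel has o, Garak has u. Nebel preserves o here (none of its changes turn any other segment into o), so the proto-segment is *o.
Verify the candidate proto-form against each daughter:
Nebel: *honbog
  honbog → hombog   [nasal place assimilation]
  hombog (rule 2 does not apply)
  hombog → hombok   [final devoicing]
  giving Nebel hombok.
Garak: start from *honbog.
  rule 1 (unconditioned shift): honbog → honpog
  rule 2: no change — honpog
  rule 3 (pre-nasal raising): honpog → hunpog
  ⇒ Garak hunpog
Only *honbog yields all of Nebel hombok, Garak hunpog.

*honbog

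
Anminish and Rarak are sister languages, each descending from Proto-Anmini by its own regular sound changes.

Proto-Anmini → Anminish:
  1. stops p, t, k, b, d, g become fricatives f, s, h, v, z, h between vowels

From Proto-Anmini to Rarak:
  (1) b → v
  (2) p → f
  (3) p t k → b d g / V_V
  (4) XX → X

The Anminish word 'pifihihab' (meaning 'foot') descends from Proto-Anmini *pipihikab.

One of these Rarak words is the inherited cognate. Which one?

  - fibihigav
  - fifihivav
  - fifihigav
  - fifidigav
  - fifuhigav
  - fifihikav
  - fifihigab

fifihigav

Rarak: start from *pipihikab.
  rule 1 (unconditioned shift): pipihikab → pipihikav
  rule 2 (unconditioned shift): pipihikav → fifihikav
  rule 3 (intervocalic voicing): fifihikav → fifihigav
  rule 4: no change — fifihigav
  ⇒ Rarak fifihigav
Only 'fifihigav' matches the regular Rarak development of *pipihikab.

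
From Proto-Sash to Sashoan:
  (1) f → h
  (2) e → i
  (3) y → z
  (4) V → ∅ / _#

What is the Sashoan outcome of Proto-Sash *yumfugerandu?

zumhugirand

Sashoan: start from *yumfugerandu.
  rule 1 (unconditioned shift): yumfugerandu → yumhugerandu
  rule 2 (vowel merger): yumhugerandu → yumhugirandu
  rule 3 (unconditioned shift): yumhugirandu → zumhugirandu
  rule 4 (apocope): zumhugirandu → zumhugirand
  ⇒ Sashoan zumhugirand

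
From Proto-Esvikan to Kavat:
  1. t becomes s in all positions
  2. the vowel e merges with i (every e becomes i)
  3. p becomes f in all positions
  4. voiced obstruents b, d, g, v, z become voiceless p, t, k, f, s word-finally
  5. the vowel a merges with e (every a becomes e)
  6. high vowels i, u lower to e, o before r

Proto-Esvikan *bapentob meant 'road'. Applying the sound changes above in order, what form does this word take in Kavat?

Kavat: start from *bapentob.
  rule 1 (unconditioned shift): bapentob → bapensob
  rule 2 (vowel merger): bapensob → bapinsob
  rule 3 (unconditioned shift): bapinsob → bafinsob
  rule 4 (final devoicing): bafinsob → bafinsop
  rule 5 (vowel merger): bafinsop → befinsop
  rule 6: no change — befinsop
  ⇒ Kavat befinsop

befinsop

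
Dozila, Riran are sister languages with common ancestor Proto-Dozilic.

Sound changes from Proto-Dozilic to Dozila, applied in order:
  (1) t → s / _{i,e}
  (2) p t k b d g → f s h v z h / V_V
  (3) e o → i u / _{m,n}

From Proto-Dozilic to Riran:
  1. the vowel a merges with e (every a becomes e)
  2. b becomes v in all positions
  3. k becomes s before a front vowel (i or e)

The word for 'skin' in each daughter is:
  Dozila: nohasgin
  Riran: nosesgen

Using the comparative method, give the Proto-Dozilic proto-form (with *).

*nokasgen

Position 4: Dozila has a, Riran has e. Dozila preserves a here (none of its changes turn any other segment into a), so the proto-segment is *a.
Position 7: Dozila has i, Riran has e. Taking the neighbouring segments as reconstructed: Dozila i could go back to *e or *i; Riran e could go back to *a or *e — the one source consistent with every daughter is *e.
Position 3: Dozila has h, Riran has s. Taking the neighbouring segments as reconstructed: Dozila h could go back to *k or *g or *h; Riran s could go back to *k or *s — the one source consistent with every daughter is *k.
Continuing position by position gives *nokasgen; check it forward:
Dozila: start from *nokasgen.
  rule 1: no change — nokasgen
  rule 2 (intervocalic lenition): nokasgen → nohasgen
  rule 3 (pre-nasal raising): nohasgen → nohasgin
  ⇒ Dozila nohasgin
Riran: start from *nokasgen.
  rule 1 (vowel merger): nokasgen → nokesgen
  rule 2: no change — nokesgen
  rule 3 (palatalisation): nokesgen → nosesgen
  ⇒ Riran nosesgen
Only *nokasgen yields all of Dozila nohasgin, Riran nosesgen.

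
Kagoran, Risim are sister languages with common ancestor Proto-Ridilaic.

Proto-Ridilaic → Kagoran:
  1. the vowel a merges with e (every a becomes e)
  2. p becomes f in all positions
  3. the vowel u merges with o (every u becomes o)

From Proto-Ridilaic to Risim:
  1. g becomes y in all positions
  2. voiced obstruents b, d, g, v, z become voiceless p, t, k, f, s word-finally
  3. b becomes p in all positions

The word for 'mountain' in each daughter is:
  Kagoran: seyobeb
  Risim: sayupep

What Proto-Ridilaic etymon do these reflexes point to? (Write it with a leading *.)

*sayubeb

Position 7: Kagoran has b, Risim has p. Kagoran preserves b here (none of its changes turn any other segment into b), so the proto-segment is *b.
Position 4: Kagoran has o, Risim has u. Risim preserves u here (none of its changes turn any other segment into u), so the proto-segment is *u.
Position 5: Kagoran has b, Risim has p. Kagoran preserves b here (none of its changes turn any other segment into b), so the proto-segment is *b.
This points to *sayubeb. Verify forward in each daughter:
Kagoran: start from *sayubeb.
  rule 1 (vowel merger): sayubeb → seyubeb
  rule 2: no change — seyubeb
  rule 3 (vowel merger): seyubeb → seyobeb
  ⇒ Kagoran seyobeb
Risim: start from *sayubeb.
  rule 1: no change — sayubeb
  rule 2 (final devoicing): sayubeb → sayubep
  rule 3 (unconditioned shift): sayubep → sayupep
  ⇒ Risim sayupep
No other proto-form is consistent with every reflex, so the reconstruction is *sayubeb.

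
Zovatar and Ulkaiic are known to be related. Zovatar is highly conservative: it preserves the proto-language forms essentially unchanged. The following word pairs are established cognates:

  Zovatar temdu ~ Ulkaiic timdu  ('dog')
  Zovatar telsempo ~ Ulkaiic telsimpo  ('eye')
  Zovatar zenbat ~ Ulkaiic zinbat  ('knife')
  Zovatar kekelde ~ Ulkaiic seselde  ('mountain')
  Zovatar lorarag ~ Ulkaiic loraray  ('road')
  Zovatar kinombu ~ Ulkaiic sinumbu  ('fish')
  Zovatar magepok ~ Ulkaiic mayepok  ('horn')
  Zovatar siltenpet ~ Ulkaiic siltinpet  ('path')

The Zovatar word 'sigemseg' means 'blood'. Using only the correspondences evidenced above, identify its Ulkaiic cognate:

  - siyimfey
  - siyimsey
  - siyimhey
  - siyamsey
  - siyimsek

siyimsey

magepok ~ mayepok — Zovatar g corresponds to Ulkaiic y between vowels (before a front vowel).
temdu ~ timdu, telsempo ~ telsimpo — Zovatar e corresponds to Ulkaiic i after a consonant, before a nasal.
lorarag ~ loraray — Zovatar g corresponds to Ulkaiic y word-finally.
Applying these to Zovatar 'sigemseg':
  sigemseg → siyemseg   (g→y between vowels (before a front vowel))
  siyemseg → siyimseg   (e→i after a consonant, before a nasal)
  siyimseg → siyimsey   (g→y word-finally)
So the Ulkaiic cognate is 'siyimsey'.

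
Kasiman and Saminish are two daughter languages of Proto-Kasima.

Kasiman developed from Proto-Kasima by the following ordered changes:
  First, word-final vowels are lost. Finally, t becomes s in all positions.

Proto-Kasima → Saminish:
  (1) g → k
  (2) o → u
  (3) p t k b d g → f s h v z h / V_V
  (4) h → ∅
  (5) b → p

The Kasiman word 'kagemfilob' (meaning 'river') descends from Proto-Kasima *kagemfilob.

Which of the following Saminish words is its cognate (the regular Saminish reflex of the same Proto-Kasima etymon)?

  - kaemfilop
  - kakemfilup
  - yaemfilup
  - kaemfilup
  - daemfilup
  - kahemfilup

kaemfilup

Saminish: *kagemfilob
  kagemfilob → kakemfilob   [unconditioned shift]
  kakemfilob → kakemfilub   [vowel merger]
  kakemfilub → kahemfilub   [intervocalic lenition]
  kahemfilub → kaemfilub   [h-loss]
  kaemfilub → kaemfilup   [unconditioned shift]
  giving Saminish kaemfilup.
Among the options, 'kaemfilup' alone shows every Saminish change applied in order.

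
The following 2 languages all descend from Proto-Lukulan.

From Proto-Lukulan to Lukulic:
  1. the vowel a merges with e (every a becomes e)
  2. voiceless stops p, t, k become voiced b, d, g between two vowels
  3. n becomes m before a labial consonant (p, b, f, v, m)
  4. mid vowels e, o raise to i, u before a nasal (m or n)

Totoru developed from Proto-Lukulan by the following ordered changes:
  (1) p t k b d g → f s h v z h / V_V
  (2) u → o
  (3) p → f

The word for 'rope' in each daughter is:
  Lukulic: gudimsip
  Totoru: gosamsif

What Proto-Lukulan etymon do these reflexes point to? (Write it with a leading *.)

Position 4: Lukulic has i, Totoru has a. Totoru preserves a here (none of its changes turn any other segment into a), so the proto-segment is *a.
Position 3: Lukulic has d, Totoru has s. Taking the neighbouring segments as reconstructed: Lukulic d could go back to *t or *d; Totoru s could go back to *t or *s — the one source consistent with every daughter is *t.
Continuing position by position gives *gutamsip; check it forward:
Lukulic: *gutamsip > gutemsip > gudemsip > gudimsip  (by vowel merger, intervocalic voicing, pre-nasal raising)
Totoru: *gutamsip
  gutamsip → gusamsip   [intervocalic lenition]
  gusamsip → gosamsip   [vowel merger]
  gosamsip → gosamsif   [unconditioned shift]
  giving Totoru gosamsif.
*gutamsip is the unique common source.

*gutamsip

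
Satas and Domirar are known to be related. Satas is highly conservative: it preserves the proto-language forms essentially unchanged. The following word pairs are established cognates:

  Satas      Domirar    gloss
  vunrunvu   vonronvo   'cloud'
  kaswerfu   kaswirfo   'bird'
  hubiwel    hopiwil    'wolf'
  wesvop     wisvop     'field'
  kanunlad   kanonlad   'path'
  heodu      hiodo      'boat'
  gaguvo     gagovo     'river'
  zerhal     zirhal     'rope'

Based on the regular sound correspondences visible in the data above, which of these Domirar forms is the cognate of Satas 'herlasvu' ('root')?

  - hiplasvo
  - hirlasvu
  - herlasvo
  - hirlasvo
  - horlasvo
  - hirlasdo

hirlasvo

kaswerfu ~ kaswirfo, zerhal ~ zirhal — Satas e corresponds to Domirar i after a consonant, before r.
vunrunvu ~ vonronvo, kaswerfu ~ kaswirfo — Satas u corresponds to Domirar o word-finally.
Applying these to Satas 'herlasvu':
  herlasvu → hirlasvu   (e→i after a consonant, before r)
  hirlasvu → hirlasvo   (u→o word-finally)
So the Domirar cognate is 'hirlasvo'.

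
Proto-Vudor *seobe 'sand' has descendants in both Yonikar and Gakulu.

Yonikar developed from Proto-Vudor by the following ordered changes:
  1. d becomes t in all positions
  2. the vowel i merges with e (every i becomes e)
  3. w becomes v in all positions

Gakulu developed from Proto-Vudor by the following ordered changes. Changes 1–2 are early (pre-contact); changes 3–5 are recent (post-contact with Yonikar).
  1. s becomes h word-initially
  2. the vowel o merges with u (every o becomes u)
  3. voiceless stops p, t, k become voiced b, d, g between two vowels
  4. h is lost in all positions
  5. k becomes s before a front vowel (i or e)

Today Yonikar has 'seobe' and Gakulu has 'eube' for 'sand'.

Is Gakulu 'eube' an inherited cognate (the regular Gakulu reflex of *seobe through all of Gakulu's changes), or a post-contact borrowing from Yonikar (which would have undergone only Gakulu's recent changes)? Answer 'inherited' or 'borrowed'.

inherited

If inherited, *seobe would pass through all of Gakulu's changes:
Gakulu: *seobe
  seobe → heobe   [debuccalisation]
  heobe → heube   [vowel merger]
  heube (rule 3 does not apply)
  heube → eube   [h-loss]
  eube (rule 5 does not apply)
  giving Gakulu eube.
If borrowed from Yonikar 'seobe' after the early changes, it would undergo only the recent ones:
  rule 3 (intervocalic voicing): no change (seobe)
  rule 4 (h-loss): no change (seobe)
  rule 5 (palatalisation): no change (seobe)
  ⇒ as a loan: seobe
Gakulu 'eube' matches the inherited outcome exactly, so it is an inherited cognate, not a loan.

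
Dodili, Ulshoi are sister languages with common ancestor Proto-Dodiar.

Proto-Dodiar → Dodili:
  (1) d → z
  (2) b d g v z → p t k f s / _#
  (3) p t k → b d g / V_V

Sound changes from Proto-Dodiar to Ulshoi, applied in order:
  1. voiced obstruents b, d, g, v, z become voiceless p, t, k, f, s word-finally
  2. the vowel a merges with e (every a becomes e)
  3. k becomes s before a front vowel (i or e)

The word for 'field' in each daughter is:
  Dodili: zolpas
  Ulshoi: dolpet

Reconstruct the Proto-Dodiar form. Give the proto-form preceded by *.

Position 1: Dodili has z, Ulshoi has d. Ulshoi preserves d here (none of its changes turn any other segment into d), so the proto-segment is *d.
Position 6: Dodili has s, Ulshoi has t. Taking the neighbouring segments as reconstructed: Dodili s could go back to *d or *s or *z; Ulshoi t could go back to *t or *d — the one source consistent with every daughter is *d.
This points to *dolpad. Verify forward in each daughter:
Dodili: *dolpad > zolpaz > zolpas  (by unconditioned shift, final devoicing)
Ulshoi: start from *dolpad.
  rule 1 (final devoicing): dolpad → dolpat
  rule 2 (vowel merger): dolpat → dolpet
  rule 3: no change — dolpet
  ⇒ Ulshoi dolpet
No other proto-form is consistent with every reflex, so the reconstruction is *dolpad.

*dolpad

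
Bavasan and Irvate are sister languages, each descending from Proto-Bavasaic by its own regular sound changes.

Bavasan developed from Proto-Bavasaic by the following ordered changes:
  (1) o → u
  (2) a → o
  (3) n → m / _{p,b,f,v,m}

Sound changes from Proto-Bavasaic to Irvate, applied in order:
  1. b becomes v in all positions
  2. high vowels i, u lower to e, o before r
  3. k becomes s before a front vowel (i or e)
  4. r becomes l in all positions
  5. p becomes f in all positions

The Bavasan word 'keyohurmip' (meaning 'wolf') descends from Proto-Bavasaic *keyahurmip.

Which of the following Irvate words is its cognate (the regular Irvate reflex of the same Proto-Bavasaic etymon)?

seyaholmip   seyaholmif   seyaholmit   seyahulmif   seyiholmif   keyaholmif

Irvate: *keyahurmip > keyahormip > seyahormip > seyaholmip > seyaholmif  (by pre-rhotic lowering, palatalisation, unconditioned shift, unconditioned shift)
The other candidates each miss or misapply at least one Irvate change.

seyaholmif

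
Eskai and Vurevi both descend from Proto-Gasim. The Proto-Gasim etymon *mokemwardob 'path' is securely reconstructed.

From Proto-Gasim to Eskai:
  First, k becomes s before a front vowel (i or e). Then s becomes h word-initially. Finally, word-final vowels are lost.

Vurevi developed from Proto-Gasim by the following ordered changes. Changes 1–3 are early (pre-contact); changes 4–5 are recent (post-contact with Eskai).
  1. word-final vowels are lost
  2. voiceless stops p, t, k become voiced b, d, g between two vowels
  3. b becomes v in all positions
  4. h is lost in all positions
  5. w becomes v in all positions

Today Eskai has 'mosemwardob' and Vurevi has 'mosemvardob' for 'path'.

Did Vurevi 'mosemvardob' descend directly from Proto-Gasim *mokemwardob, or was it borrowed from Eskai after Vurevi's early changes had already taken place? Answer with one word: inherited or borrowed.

If inherited, *mokemwardob would pass through all of Vurevi's changes:
Vurevi: start from *mokemwardob.
  rule 1: no change — mokemwardob
  rule 2 (intervocalic voicing): mokemwardob → mogemwardob
  rule 3 (unconditioned shift): mogemwardob → mogemwardov
  rule 4: no change — mogemwardov
  rule 5 (unconditioned shift): mogemwardov → mogemvardov
  ⇒ Vurevi mogemvardov
If borrowed from Eskai 'mosemwardob' after the early changes, it would undergo only the recent ones:
  rule 4 (h-loss): no change (mosemwardob)
  rule 5 (unconditioned shift): mosemwardob → mosemvardob
  ⇒ as a loan: mosemvardob
Vurevi 'mosemvardob' matches the loan outcome 'mosemvardob', not the inherited 'mogemvardov' — it skipped the early Vurevi changes, so it was borrowed from Eskai.

borrowed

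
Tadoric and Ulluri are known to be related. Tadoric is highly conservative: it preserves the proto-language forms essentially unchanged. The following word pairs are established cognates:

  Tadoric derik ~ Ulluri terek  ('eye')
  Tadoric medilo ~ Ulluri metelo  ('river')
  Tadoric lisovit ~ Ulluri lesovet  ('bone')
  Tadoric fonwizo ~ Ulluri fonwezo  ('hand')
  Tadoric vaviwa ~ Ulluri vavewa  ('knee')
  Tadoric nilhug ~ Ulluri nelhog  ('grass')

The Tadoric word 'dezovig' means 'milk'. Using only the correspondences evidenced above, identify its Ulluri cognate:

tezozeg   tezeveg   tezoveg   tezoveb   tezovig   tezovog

derik ~ terek — Tadoric d corresponds to Ulluri t word-initially before a front vowel.
derik ~ terek, medilo ~ metelo — Tadoric i corresponds to Ulluri e after a consonant, before a consonant other than r, m, n, p, b, f, v.
Applying these to Tadoric 'dezovig':
  dezovig → tezovig   (d→t word-initially before a front vowel)
  tezovig → tezoveg   (i→e after a consonant, before a consonant other than r, m, n, p, b, f, v)
So the Ulluri cognate is 'tezoveg'.

tezoveg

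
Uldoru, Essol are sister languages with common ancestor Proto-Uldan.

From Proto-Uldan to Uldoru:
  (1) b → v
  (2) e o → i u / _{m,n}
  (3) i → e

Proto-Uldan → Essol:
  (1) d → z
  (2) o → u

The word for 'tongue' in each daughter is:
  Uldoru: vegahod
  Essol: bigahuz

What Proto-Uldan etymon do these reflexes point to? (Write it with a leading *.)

Position 7: Uldoru has d, Essol has z. Uldoru preserves d here (none of its changes turn any other segment into d), so the proto-segment is *d.
Position 2: Uldoru has e, Essol has i. Essol preserves i here (none of its changes turn any other segment into i), so the proto-segment is *i.
This points to *bigahod. Verify forward in each daughter:
Uldoru: start from *bigahod.
  rule 1 (unconditioned shift): bigahod → vigahod
  rule 2: no change — vigahod
  rule 3 (vowel merger): vigahod → vegahod
  ⇒ Uldoru vegahod
Essol: *bigahod
  bigahod → bigahoz   [unconditioned shift]
  bigahoz → bigahuz   [vowel merger]
  giving Essol bigahuz.
Only *bigahod yields all of Uldoru vegahod, Essol bigahuz.

*bigahod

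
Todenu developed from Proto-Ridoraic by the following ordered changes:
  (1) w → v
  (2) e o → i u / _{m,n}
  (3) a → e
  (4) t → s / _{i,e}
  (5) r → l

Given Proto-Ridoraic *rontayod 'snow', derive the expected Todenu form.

Todenu: *rontayod
  rontayod (rule 1 does not apply)
  rontayod → runtayod   [pre-nasal raising]
  runtayod → runteyod   [vowel merger]
  runteyod → runseyod   [palatalisation]
  runseyod → lunseyod   [unconditioned shift]
  giving Todenu lunseyod.

lunseyod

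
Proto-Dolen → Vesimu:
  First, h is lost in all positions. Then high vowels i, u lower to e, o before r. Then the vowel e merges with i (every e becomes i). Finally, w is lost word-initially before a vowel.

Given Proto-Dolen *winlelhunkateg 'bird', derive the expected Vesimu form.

inlilunkatig

Vesimu: *winlelhunkateg > winlelunkateg > winlilunkatig > inlilunkatig  (by h-loss, vowel merger, glide loss)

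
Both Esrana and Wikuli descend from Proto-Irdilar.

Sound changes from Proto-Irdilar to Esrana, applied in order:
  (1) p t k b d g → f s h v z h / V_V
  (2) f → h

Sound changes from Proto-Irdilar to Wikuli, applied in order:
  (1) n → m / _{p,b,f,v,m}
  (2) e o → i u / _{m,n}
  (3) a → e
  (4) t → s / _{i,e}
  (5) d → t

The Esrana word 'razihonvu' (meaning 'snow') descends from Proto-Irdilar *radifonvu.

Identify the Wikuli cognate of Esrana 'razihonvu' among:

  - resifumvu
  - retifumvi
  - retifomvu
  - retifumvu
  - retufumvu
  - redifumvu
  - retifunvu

retifumvu

Wikuli: *radifonvu
  radifonvu → radifomvu   [nasal place assimilation]
  radifomvu → radifumvu   [pre-nasal raising]
  radifumvu → redifumvu   [vowel merger]
  redifumvu (rule 4 does not apply)
  redifumvu → retifumvu   [unconditioned shift]
  giving Wikuli retifumvu.
Among the options, 'retifumvu' alone shows every Wikuli change applied in order.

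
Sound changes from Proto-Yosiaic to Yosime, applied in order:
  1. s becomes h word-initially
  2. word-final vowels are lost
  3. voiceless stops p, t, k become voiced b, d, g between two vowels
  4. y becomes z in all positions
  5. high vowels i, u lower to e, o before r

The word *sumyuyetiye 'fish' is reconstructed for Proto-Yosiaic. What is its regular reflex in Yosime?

humzuzediz

Yosime: *sumyuyetiye
  sumyuyetiye → humyuyetiye   [debuccalisation]
  humyuyetiye → humyuyetiy   [apocope]
  humyuyetiy → humyuyediy   [intervocalic voicing]
  humyuyediy → humzuzediz   [unconditioned shift]
  humzuzediz (rule 5 does not apply)
  giving Yosime humzuzediz.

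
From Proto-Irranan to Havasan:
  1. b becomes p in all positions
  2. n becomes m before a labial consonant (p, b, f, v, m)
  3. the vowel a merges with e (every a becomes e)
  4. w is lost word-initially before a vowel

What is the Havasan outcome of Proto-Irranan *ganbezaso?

gempezeso

Havasan: start from *ganbezaso.
  rule 1 (unconditioned shift): ganbezaso → ganpezaso
  rule 2 (nasal place assimilation): ganpezaso → gampezaso
  rule 3 (vowel merger): gampezaso → gempezeso
  rule 4: no change — gempezeso
  ⇒ Havasan gempezeso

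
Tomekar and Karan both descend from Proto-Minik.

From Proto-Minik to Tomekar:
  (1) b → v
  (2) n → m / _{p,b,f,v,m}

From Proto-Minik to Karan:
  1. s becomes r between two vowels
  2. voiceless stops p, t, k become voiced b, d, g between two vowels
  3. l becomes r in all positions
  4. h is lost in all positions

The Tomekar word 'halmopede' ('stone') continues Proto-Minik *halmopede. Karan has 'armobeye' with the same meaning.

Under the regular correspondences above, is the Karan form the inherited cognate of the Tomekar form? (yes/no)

Derive the expected Karan reflex of *halmopede:
Karan: *halmopede
  halmopede (rule 1 does not apply)
  halmopede → halmobede   [intervocalic voicing]
  halmobede → harmobede   [unconditioned shift]
  harmobede → armobede   [h-loss]
  giving Karan armobede.
The regular Karan reflex would be 'armobede', but the attested form is 'armobeye'. The correspondence is irregular, so they are not cognates (the Karan form has a different source).

no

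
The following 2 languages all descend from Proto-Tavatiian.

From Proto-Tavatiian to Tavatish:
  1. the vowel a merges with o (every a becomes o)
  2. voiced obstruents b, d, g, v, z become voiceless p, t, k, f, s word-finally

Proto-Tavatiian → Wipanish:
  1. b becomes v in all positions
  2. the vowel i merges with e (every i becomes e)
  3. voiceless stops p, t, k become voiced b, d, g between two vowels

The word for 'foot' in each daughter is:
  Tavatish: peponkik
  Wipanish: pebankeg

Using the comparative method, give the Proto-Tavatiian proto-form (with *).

*pepankig

Position 4: Tavatish has o, Wipanish has a. Wipanish preserves a here (none of its changes turn any other segment into a), so the proto-segment is *a.
Position 8: Tavatish has k, Wipanish has g. Taking the neighbouring segments as reconstructed: Tavatish k could go back to *k or *g; Wipanish g can only go back to *g — the one source consistent with every daughter is *g.
Verify the candidate proto-form against each daughter:
Tavatish: *pepankig > peponkig > peponkik  (by vowel merger, final devoicing)
Wipanish: start from *pepankig.
  rule 1: no change — pepankig
  rule 2 (vowel merger): pepankig → pepankeg
  rule 3 (intervocalic voicing): pepankeg → pebankeg
  ⇒ Wipanish pebankeg
Only *pepankig yields all of Tavatish peponkik, Wipanish pebankeg.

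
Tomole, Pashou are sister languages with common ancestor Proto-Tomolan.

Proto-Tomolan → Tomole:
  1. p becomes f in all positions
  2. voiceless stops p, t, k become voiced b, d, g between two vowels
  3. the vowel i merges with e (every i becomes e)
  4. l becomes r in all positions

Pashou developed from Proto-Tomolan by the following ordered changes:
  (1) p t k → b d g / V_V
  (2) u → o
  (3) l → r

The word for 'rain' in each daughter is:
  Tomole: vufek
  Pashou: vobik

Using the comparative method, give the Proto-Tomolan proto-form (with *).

Position 3: Tomole has f, Pashou has b. Taking the neighbouring segments as reconstructed: Tomole f could go back to *p or *f; Pashou b could go back to *p or *b — the one source consistent with every daughter is *p.
Position 4: Tomole has e, Pashou has i. Pashou preserves i here (none of its changes turn any other segment into i), so the proto-segment is *i.
Continuing position by position gives *vupik; check it forward:
Tomole: *vupik > vufik > vufek  (by unconditioned shift, vowel merger)
Pashou: *vupik
  vupik → vubik   [intervocalic voicing]
  vubik → vobik   [vowel merger]
  vobik (rule 3 does not apply)
  giving Pashou vobik.
No other proto-form is consistent with every reflex, so the reconstruction is *vupik.

*vupik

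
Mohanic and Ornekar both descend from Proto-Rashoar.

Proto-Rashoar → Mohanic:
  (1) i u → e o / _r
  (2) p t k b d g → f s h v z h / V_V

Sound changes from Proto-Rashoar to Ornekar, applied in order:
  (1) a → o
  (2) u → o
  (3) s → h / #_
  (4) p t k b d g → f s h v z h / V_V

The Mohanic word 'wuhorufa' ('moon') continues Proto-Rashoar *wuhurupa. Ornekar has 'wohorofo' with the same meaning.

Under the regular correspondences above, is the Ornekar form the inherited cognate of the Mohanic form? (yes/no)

Derive the expected Ornekar reflex of *wuhurupa:
Ornekar: *wuhurupa > wuhurupo > wohoropo > wohorofo  (by vowel merger, vowel merger, intervocalic lenition)
Ornekar 'wohorofo' matches the regular reflex exactly, so the pair is cognate.

yes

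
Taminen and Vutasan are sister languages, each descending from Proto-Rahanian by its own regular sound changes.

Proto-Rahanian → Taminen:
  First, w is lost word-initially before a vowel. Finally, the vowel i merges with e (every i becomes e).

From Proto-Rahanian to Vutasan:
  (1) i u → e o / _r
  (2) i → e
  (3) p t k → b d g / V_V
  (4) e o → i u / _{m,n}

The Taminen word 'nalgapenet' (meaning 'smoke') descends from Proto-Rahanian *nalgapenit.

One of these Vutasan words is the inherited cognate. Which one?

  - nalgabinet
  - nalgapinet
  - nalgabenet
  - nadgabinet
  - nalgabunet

nalgabinet

Vutasan: *nalgapenit > nalgapenet > nalgabenet > nalgabinet  (by vowel merger, intervocalic voicing, pre-nasal raising)
Only 'nalgabinet' matches the regular Vutasan development of *nalgapenit.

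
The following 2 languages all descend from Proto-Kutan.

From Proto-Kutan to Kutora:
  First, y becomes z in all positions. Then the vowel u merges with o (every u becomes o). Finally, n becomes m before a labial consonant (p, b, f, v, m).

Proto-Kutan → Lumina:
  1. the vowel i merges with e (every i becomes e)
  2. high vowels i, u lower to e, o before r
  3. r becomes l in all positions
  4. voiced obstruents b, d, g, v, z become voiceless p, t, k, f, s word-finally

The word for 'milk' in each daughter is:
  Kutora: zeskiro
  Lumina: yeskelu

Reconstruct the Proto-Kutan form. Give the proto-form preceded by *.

Position 5: Kutora has i, Lumina has e. Kutora preserves i here (none of its changes turn any other segment into i), so the proto-segment is *i.
Position 6: Kutora has r, Lumina has l. Kutora preserves r here (none of its changes turn any other segment into r), so the proto-segment is *r.
Continuing position by position gives *yeskiru; check it forward:
Kutora: *yeskiru > zeskiru > zeskiro  (by unconditioned shift, vowel merger)
Lumina: *yeskiru > yeskeru > yeskelu  (by vowel merger, unconditioned shift)
No other proto-form is consistent with every reflex, so the reconstruction is *yeskiru.

*yeskiru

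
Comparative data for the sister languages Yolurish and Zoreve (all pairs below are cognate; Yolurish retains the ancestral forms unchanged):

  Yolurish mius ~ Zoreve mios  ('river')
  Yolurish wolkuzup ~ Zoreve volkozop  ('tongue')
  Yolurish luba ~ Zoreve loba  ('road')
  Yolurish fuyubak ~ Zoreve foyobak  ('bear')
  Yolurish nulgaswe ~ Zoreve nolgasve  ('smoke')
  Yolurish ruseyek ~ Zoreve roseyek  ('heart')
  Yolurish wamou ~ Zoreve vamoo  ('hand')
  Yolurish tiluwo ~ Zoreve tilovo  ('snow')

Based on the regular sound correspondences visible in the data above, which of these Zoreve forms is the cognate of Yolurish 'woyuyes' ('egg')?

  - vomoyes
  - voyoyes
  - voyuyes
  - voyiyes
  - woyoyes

wolkuzup ~ volkozop — Yolurish w corresponds to Zoreve v word-initially before a back vowel.
wolkuzup ~ volkozop, fuyubak ~ foyobak — Yolurish u corresponds to Zoreve o after a consonant, before a consonant other than r, m, n, p, b, f, v.
Applying these to Yolurish 'woyuyes':
  woyuyes → voyuyes   (w→v word-initially before a back vowel)
  voyuyes → voyoyes   (u→o after a consonant, before a consonant other than r, m, n, p, b, f, v)
So the Zoreve cognate is 'voyoyes'.

voyoyes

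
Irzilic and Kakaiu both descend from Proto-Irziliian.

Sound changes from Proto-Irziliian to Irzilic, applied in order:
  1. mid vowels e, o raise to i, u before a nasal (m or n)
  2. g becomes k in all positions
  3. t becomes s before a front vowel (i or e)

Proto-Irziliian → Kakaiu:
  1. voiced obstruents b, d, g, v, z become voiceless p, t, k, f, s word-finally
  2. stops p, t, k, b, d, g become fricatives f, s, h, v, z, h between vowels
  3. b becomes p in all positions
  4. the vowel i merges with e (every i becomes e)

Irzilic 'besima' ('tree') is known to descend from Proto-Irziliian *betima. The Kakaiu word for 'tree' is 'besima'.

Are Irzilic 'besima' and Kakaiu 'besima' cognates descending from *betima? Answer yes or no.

no

Derive the expected Kakaiu reflex of *betima:
Kakaiu: start from *betima.
  rule 1: no change — betima
  rule 2 (intervocalic lenition): betima → besima
  rule 3 (unconditioned shift): besima → pesima
  rule 4 (vowel merger): pesima → pesema
  ⇒ Kakaiu pesema
The regular Kakaiu reflex would be 'pesema', but the attested form is 'besima'. The correspondence is irregular, so they are not cognates (the Kakaiu form has a different source).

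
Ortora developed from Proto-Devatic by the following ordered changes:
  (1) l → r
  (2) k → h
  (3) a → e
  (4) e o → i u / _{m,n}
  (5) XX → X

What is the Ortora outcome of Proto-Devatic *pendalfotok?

Ortora: *pendalfotok > pendarfotok > pendarfotoh > penderfotoh > pinderfotoh  (by unconditioned shift, unconditioned shift, vowel merger, pre-nasal raising)

pinderfotoh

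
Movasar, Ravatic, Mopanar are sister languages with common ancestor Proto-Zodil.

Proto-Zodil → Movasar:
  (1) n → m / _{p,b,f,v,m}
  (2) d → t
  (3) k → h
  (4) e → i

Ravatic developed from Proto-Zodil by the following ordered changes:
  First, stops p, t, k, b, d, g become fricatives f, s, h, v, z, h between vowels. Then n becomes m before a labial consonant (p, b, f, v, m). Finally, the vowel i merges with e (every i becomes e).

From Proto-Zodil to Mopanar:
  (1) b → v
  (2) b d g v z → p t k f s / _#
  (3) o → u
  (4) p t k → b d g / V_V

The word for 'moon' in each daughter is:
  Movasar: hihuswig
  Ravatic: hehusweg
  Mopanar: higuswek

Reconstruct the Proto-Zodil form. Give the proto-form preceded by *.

Position 7: Movasar has i, Ravatic has e, Mopanar has e. Mopanar preserves e here (none of its changes turn any other segment into e), so the proto-segment is *e.
Position 3: Movasar has h, Ravatic has h, Mopanar has g. Taking the neighbouring segments as reconstructed: Movasar h could go back to *k or *h; Ravatic h could go back to *k or *g or *h; Mopanar g could go back to *k or *g — the one source consistent with every daughter is *k.
Continuing position by position gives *hikusweg; check it forward:
Movasar: *hikusweg
  hikusweg (rule 1 does not apply)
  hikusweg (rule 2 does not apply)
  hikusweg → hihusweg   [unconditioned shift]
  hihusweg → hihuswig   [vowel merger]
  giving Movasar hihuswig.
Ravatic: *hikusweg > hihusweg > hehusweg  (by intervocalic lenition, vowel merger)
Mopanar: start from *hikusweg.
  rule 1: no change — hikusweg
  rule 2 (final devoicing): hikusweg → hikuswek
  rule 3: no change — hikuswek
  rule 4 (intervocalic voicing): hikuswek → higuswek
  ⇒ Mopanar higuswek
No other proto-form is consistent with every reflex, so the reconstruction is *hikusweg.

*hikusweg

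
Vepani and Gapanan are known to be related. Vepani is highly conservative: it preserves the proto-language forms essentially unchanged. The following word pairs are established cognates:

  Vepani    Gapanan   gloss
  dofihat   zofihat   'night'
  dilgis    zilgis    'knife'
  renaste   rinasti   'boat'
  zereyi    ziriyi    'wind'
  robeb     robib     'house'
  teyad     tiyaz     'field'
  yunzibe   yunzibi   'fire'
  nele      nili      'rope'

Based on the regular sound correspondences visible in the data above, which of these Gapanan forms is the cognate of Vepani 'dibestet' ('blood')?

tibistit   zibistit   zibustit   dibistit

zibistit

dilgis ~ zilgis — Vepani d corresponds to Gapanan z word-initially before a front vowel.
zereyi ~ ziriyi, teyad ~ tiyaz — Vepani e corresponds to Gapanan i after a consonant, before a consonant other than r, m, n, p, b, f, v.
Applying these to Vepani 'dibestet':
  dibestet → zibestet   (d→z word-initially before a front vowel)
  zibestet → zibistet   (e→i after a consonant, before a consonant other than r, m, n, p, b, f, v)
  zibistet → zibistit   (e→i after a consonant, before a consonant other than r, m, n, p, b, f, v)
So the Gapanan cognate is 'zibistit'.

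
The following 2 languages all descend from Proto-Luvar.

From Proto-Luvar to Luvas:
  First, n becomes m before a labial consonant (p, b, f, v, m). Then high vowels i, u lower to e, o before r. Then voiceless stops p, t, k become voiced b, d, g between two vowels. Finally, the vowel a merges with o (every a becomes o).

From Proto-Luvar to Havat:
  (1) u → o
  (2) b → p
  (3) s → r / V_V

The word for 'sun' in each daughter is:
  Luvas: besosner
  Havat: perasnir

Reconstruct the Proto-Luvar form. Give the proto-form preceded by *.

*besasnir

Position 1: Luvas has b, Havat has p. Taking the neighbouring segments as reconstructed: Luvas b can only go back to *b; Havat p could go back to *p or *b — the one source consistent with every daughter is *b.
Position 4: Luvas has o, Havat has a. Havat preserves a here (none of its changes turn any other segment into a), so the proto-segment is *a.
Continuing position by position gives *besasnir; check it forward:
Luvas: *besasnir > besasner > besosner  (by pre-rhotic lowering, vowel merger)
Havat: *besasnir > pesasnir > perasnir  (by unconditioned shift, rhotacism)
Only *besasnir yields all of Luvas besosner, Havat perasnir.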